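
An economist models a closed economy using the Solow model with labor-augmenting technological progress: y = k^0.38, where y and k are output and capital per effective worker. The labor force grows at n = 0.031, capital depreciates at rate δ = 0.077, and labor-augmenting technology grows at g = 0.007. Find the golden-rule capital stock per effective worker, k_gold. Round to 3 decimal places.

Capital per effective worker breaks even when investment replaces (n + g + δ)·k; here n + g + δ = 0.115.
Maximizing c = f(k) − (n+g+δ)·k gives f'(k) = n+g+δ, i.e. 0.38·k^(0.38−1) = 0.115, so k_gold = (0.38/0.115)^(1/0.62) ≈ 6.8744.

k_gold ≈ 6.874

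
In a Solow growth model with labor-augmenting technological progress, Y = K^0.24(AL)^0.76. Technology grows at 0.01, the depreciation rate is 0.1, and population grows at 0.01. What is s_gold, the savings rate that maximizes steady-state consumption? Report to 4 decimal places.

n + g + δ = 0.01 + 0.01 + 0.1 = 0.12.
At the golden rule MPK = n+g+δ, and in any Cobb-Douglas steady state s = (n+g+δ)·k/y = MPK·k/y = capital's share 0.24.

s_gold = 0.2400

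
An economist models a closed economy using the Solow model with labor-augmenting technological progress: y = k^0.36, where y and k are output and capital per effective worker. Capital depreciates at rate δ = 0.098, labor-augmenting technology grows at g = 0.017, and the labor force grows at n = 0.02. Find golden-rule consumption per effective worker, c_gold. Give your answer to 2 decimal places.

Capital per effective worker breaks even when investment replaces (n + g + δ)·k; here n + g + δ = 0.135.
Setting f'(k) = n+g+δ gives 0.36·k^(0.36−1) = 0.135, hence k_gold = (0.36/0.135)^(1/0.64) ≈ 4.6299.
y_gold = 4.6299^0.36 ≈ 1.7362.
c_gold = y_gold − (n+g+δ)·k_gold = 1.7362 − 0.135·4.6299 ≈ 1.1112.

c_gold ≈ 1.11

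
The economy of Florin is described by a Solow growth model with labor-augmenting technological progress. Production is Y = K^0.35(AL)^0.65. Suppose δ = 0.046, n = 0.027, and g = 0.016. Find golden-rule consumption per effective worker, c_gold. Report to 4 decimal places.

c_gold ≈ 1.3587

Break-even investment rate: n + g + δ = 0.027 + 0.016 + 0.046 = 0.089.
Golden rule sets MPK = n+g+δ: 0.35·k^(0.35−1) = 0.089, so k_gold = (0.35/0.089)^(1/0.65) ≈ 8.2203.
y_gold = 8.2203^0.35 ≈ 2.0903.
c_gold = y_gold − (n+g+δ)·k_gold = 2.0903 − 0.089·8.2203 ≈ 1.3587.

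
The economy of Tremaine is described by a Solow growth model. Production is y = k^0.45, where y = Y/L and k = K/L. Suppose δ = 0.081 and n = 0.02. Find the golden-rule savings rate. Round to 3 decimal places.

The effective depreciation rate is n + δ = 0.02 + 0.081 = 0.101.
At the golden rule MPK = n+δ, and in any Cobb-Douglas steady state s = (n+δ)·k/y = MPK·k/y = capital's share 0.45.

s_gold = 0.450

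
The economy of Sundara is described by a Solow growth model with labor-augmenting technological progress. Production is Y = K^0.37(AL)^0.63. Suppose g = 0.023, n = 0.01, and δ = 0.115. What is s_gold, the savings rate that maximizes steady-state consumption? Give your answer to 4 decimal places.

Capital per effective worker breaks even when investment replaces (n + g + δ)·k; here n + g + δ = 0.148.
At the golden rule MPK = n+g+δ, and in any Cobb-Douglas steady state s = (n+g+δ)·k/y = MPK·k/y = capital's share 0.37.

s_gold = 0.3700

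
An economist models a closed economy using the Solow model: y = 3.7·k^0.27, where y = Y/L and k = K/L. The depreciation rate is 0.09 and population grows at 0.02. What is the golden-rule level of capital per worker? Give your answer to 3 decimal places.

k_gold ≈ 20.538

Capital per worker breaks even when investment replaces (n + δ)·k; here n + δ = 0.11.
Maximizing c = f(k) − (n+δ)·k gives f'(k) = n+δ, i.e. 0.27·3.7·k^(0.27−1) = 0.11, so k_gold = (0.27·3.7/0.11)^(1/0.73) ≈ 20.5383.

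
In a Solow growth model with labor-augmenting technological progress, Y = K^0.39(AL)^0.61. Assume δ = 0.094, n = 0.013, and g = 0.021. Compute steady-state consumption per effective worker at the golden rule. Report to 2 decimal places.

c_gold ≈ 1.24

n + g + δ = 0.013 + 0.021 + 0.094 = 0.128.
Maximizing c = f(k) − (n+g+δ)·k gives f'(k) = n+g+δ, i.e. 0.39·k^(0.39−1) = 0.128, so k_gold = (0.39/0.128)^(1/0.61) ≈ 6.2116.
y_gold = 6.2116^0.39 ≈ 2.0387.
c_gold = y_gold − (n+g+δ)·k_gold = 2.0387 − 0.128·6.2116 ≈ 1.2436.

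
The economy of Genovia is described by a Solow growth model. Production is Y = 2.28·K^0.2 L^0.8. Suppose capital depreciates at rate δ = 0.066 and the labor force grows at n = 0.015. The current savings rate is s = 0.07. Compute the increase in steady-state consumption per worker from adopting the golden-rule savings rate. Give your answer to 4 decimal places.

Δc ≈ 0.2974

Capital per worker breaks even when investment replaces (n + δ)·k; here n + δ = 0.081.
Current steady state (s = 0.07): k* = (0.07·2.28/0.081)^(1/0.8) ≈ 2.3345, y* = 2.28·2.3345^0.2 ≈ 2.7013, c* = (1−0.07)·2.7013 ≈ 2.5122.
Maximizing c = f(k) − (n+δ)·k gives f'(k) = n+δ, i.e. 0.2·2.28·k^(0.2−1) = 0.081, so k_gold = (0.2·2.28/0.081)^(1/0.8) ≈ 8.6716.
y_gold = 2.28·8.6716^0.2 ≈ 3.5120, c_gold = y_gold − 0.081·k_gold ≈ 2.8096.
Gain: Δc = 2.8096 − 2.5122 ≈ 0.2974.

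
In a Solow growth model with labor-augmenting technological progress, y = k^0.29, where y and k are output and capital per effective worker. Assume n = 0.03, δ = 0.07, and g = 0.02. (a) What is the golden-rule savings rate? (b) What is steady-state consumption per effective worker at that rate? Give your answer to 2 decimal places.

n + g + δ = 0.03 + 0.02 + 0.07 = 0.12.
For Cobb-Douglas, s_gold equals capital's share: s_gold = 0.29.
At the golden rule the marginal product of capital equals n+g+δ: 0.29·k^(0.29−1) = 0.12. Solving, k_gold = (0.29/0.12)^(1/0.71) ≈ 3.4653.
y_gold = 3.4653^0.29 ≈ 1.4339; c_gold = (1−0.29)·y_gold ≈ 1.0181.

(a) s_gold = 0.29; (b) c_gold ≈ 1.02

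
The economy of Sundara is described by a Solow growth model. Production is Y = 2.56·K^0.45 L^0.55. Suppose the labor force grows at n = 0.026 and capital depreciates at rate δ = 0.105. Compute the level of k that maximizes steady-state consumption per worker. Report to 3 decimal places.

n + δ = 0.026 + 0.105 = 0.131.
Maximizing c = f(k) − (n+δ)·k gives f'(k) = n+δ, i.e. 0.45·2.56·k^(0.45−1) = 0.131, so k_gold = (0.45·2.56/0.131)^(1/0.55) ≈ 52.0826.

k_gold ≈ 52.083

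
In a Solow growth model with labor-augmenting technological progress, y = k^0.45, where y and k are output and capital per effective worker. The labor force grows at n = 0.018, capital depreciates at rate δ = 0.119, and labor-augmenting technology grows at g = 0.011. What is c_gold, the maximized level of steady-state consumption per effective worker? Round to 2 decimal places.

c_gold ≈ 1.37

The effective depreciation rate is n + g + δ = 0.018 + 0.011 + 0.119 = 0.148.
Golden rule sets MPK = n+g+δ: 0.45·k^(0.45−1) = 0.148, so k_gold = (0.45/0.148)^(1/0.55) ≈ 7.5525.
y_gold = 7.5525^0.45 ≈ 2.4839.
c_gold = y_gold − (n+g+δ)·k_gold = 2.4839 − 0.148·7.5525 ≈ 1.3662.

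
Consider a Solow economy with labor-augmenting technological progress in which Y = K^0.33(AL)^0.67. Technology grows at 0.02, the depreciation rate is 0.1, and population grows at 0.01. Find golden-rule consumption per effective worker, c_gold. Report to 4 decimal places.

c_gold ≈ 1.0601

The effective depreciation rate is n + g + δ = 0.01 + 0.02 + 0.1 = 0.13.
Maximizing c = f(k) − (n+g+δ)·k gives f'(k) = n+g+δ, i.e. 0.33·k^(0.33−1) = 0.13, so k_gold = (0.33/0.13)^(1/0.67) ≈ 4.0164.
y_gold = 4.0164^0.33 ≈ 1.5822.
c_gold = y_gold − (n+g+δ)·k_gold = 1.5822 − 0.13·4.0164 ≈ 1.0601.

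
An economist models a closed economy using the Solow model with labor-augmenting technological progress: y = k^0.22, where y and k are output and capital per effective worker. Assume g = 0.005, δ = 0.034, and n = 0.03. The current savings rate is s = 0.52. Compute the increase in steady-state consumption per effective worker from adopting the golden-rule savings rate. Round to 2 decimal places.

The effective depreciation rate is n + g + δ = 0.03 + 0.005 + 0.034 = 0.069.
Current steady state (s = 0.52): k* = (0.52/0.069)^(1/0.78) ≈ 13.3216, y* = 13.3216^0.22 ≈ 1.7677, c* = (1−0.52)·1.7677 ≈ 0.8485.
Golden rule sets MPK = n+g+δ: 0.22·k^(0.22−1) = 0.069, so k_gold = (0.22/0.069)^(1/0.78) ≈ 4.4219.
y_gold = 4.4219^0.22 ≈ 1.3869, c_gold = y_gold − 0.069·k_gold ≈ 1.0818.
Gain: Δc = 1.0818 − 0.8485 ≈ 0.2333.

Δc ≈ 0.23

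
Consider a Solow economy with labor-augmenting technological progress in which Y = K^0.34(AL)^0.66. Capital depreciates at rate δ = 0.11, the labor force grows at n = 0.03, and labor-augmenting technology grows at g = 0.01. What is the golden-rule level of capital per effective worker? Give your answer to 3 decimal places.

Break-even investment rate: n + g + δ = 0.03 + 0.01 + 0.11 = 0.15.
Golden rule sets MPK = n+g+δ: 0.34·k^(0.34−1) = 0.15, so k_gold = (0.34/0.15)^(1/0.66) ≈ 3.4551.

k_gold ≈ 3.455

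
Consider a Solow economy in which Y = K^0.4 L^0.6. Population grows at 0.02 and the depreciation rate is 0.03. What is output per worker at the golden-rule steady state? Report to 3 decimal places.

The effective depreciation rate is n + δ = 0.02 + 0.03 = 0.05.
At the golden rule the marginal product of capital equals n+δ: 0.4·k^(0.4−1) = 0.05. Solving, k_gold = (0.4/0.05)^(1/0.6) ≈ 32.0000.
Output: y_gold = k_gold^0.4 = 32.0000^0.4 ≈ 4.0000.

y_gold ≈ 4.000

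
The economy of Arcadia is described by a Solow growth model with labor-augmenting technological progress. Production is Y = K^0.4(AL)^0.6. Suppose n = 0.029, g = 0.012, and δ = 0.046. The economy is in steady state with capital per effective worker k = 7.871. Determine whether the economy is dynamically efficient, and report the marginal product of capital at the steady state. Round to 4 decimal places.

dynamically efficient; MPK ≈ 0.1160

Break-even investment rate: n + g + δ = 0.029 + 0.012 + 0.046 = 0.087.
MPK = 0.4·k^(0.4−1) = 0.4·7.871^(-0.6) ≈ 0.1160.
MPK > 0.087, so the economy is dynamically efficient (under-saving).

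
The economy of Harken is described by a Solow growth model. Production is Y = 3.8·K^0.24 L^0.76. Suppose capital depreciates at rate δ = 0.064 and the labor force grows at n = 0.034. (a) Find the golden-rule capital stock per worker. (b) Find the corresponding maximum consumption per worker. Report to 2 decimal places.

(a) k_gold ≈ 18.82; (b) c_gold ≈ 5.84

Break-even investment rate: n + δ = 0.034 + 0.064 = 0.098.
Setting f'(k) = n+δ gives 0.24·3.8·k^(0.24−1) = 0.098, hence k_gold = (0.24·3.8/0.098)^(1/0.76) ≈ 18.8233.
y_gold = 3.8·18.8233^0.24 ≈ 7.6862; c_gold = y_gold − 0.098·k_gold ≈ 5.8415.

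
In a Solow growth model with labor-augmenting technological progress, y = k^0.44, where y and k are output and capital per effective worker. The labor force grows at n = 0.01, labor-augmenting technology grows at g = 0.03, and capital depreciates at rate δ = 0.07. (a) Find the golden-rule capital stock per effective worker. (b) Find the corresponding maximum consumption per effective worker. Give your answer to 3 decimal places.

(a) k_gold ≈ 11.888; (b) c_gold ≈ 1.664

The effective depreciation rate is n + g + δ = 0.01 + 0.03 + 0.07 = 0.11.
Setting f'(k) = n+g+δ gives 0.44·k^(0.44−1) = 0.11, hence k_gold = (0.44/0.11)^(1/0.56) ≈ 11.8880.
y_gold = 11.8880^0.44 ≈ 2.9720; c_gold = y_gold − 0.11·k_gold ≈ 1.6643.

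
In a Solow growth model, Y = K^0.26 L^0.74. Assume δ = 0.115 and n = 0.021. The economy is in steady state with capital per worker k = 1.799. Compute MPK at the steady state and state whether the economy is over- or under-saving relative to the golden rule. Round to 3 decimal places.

under-saving; MPK ≈ 0.168

The effective depreciation rate is n + δ = 0.021 + 0.115 = 0.136.
MPK = 0.26·k^(0.26−1) = 0.26·1.799^(-0.74) ≈ 0.1684.
MPK > 0.136, so the economy is dynamically efficient (under-saving).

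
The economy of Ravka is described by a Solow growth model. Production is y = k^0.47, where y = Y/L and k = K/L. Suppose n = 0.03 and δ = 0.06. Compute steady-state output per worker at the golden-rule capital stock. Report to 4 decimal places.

n + δ = 0.03 + 0.06 = 0.09.
Maximizing c = f(k) − (n+δ)·k gives f'(k) = n+δ, i.e. 0.47·k^(0.47−1) = 0.09, so k_gold = (0.47/0.09)^(1/0.53) ≈ 22.6175.
Output: y_gold = k_gold^0.47 = 22.6175^0.47 ≈ 4.3310.

y_gold ≈ 4.3310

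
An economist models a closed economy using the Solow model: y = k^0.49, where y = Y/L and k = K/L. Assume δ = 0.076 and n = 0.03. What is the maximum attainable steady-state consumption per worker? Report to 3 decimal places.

The effective depreciation rate is n + δ = 0.03 + 0.076 = 0.106.
At the golden rule the marginal product of capital equals n+δ: 0.49·k^(0.49−1) = 0.106. Solving, k_gold = (0.49/0.106)^(1/0.51) ≈ 20.1236.
y_gold = 20.1236^0.49 ≈ 4.3533.
c_gold = y_gold − (n+δ)·k_gold = 4.3533 − 0.106·20.1236 ≈ 2.2202.

c_gold ≈ 2.220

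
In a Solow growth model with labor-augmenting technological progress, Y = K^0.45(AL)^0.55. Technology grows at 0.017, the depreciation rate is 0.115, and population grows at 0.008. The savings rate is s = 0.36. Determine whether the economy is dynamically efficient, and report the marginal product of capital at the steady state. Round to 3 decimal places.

Break-even investment rate: n + g + δ = 0.008 + 0.017 + 0.115 = 0.14.
Steady-state k*: s·k^0.45 = 0.14·k gives k* = (0.36/0.14)^(1/0.55) ≈ 5.5689.
MPK = 0.45·5.5689^(-0.55) ≈ 0.1750.
MPK > n+g+δ = 0.14, so the economy is dynamically efficient (under-saving).

dynamically efficient; MPK ≈ 0.175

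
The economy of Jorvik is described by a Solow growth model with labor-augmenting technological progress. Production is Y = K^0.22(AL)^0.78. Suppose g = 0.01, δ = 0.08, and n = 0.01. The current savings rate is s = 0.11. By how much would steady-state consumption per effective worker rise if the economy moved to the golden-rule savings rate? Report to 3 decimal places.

Δc ≈ 0.060

n + g + δ = 0.01 + 0.01 + 0.08 = 0.1.
Current steady state (s = 0.11): k* = (0.11/0.1)^(1/0.78) ≈ 1.1300, y* = 1.1300^0.22 ≈ 1.0272, c* = (1−0.11)·1.0272 ≈ 0.9142.
Golden rule sets MPK = n+g+δ: 0.22·k^(0.22−1) = 0.1, so k_gold = (0.22/0.1)^(1/0.78) ≈ 2.7479.
y_gold = 2.7479^0.22 ≈ 1.2491, c_gold = y_gold − 0.1·k_gold ≈ 0.9743.
Gain: Δc = 0.9743 − 0.9142 ≈ 0.0600.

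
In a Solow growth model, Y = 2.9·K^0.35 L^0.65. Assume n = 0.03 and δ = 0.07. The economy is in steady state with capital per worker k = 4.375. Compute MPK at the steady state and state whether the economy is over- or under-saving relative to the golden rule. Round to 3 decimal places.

under-saving; MPK ≈ 0.389

The effective depreciation rate is n + δ = 0.03 + 0.07 = 0.1.
MPK = 0.35·2.9·k^(0.35−1) = 0.35·2.9·4.375^(-0.65) ≈ 0.3889.
MPK > 0.1, so the economy is dynamically efficient (under-saving).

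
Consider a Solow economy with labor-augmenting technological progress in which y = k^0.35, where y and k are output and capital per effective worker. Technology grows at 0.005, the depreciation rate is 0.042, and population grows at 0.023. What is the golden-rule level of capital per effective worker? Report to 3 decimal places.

k_gold ≈ 11.894

The effective depreciation rate is n + g + δ = 0.023 + 0.005 + 0.042 = 0.07.
At the golden rule the marginal product of capital equals n+g+δ: 0.35·k^(0.35−1) = 0.07. Solving, k_gold = (0.35/0.07)^(1/0.65) ≈ 11.8943.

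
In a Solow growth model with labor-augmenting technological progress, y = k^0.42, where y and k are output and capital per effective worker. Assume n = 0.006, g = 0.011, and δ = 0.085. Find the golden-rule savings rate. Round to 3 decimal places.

The effective depreciation rate is n + g + δ = 0.006 + 0.011 + 0.085 = 0.102.
At the golden rule MPK = n+g+δ, and in any Cobb-Douglas steady state s = (n+g+δ)·k/y = MPK·k/y = capital's share 0.42.

s_gold = 0.420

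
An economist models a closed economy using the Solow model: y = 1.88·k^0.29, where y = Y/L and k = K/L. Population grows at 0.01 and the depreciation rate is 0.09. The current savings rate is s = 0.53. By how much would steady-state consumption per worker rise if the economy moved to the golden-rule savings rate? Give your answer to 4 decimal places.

Δc ≈ 0.4087

n + δ = 0.01 + 0.09 = 0.1.
Current steady state (s = 0.53): k* = (0.53·1.88/0.1)^(1/0.71) ≈ 25.4827, y* = 1.88·25.4827^0.29 ≈ 4.8080, c* = (1−0.53)·4.8080 ≈ 2.2598.
Golden rule sets MPK = n+δ: 0.29·1.88·k^(0.29−1) = 0.1, so k_gold = (0.29·1.88/0.1)^(1/0.71) ≈ 10.8994.
y_gold = 1.88·10.8994^0.29 ≈ 3.7584, c_gold = y_gold − 0.1·k_gold ≈ 2.6685.
Gain: Δc = 2.6685 − 2.2598 ≈ 0.4087.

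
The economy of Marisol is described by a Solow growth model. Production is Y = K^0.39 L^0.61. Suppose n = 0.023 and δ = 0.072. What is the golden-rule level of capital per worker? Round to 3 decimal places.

k_gold ≈ 10.127

n + δ = 0.023 + 0.072 = 0.095.
Maximizing c = f(k) − (n+δ)·k gives f'(k) = n+δ, i.e. 0.39·k^(0.39−1) = 0.095, so k_gold = (0.39/0.095)^(1/0.61) ≈ 10.1269.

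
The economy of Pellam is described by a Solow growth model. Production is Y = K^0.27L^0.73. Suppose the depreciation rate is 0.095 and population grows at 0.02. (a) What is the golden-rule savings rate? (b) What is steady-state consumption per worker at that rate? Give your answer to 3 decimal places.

(a) s_gold = 0.270; (b) c_gold ≈ 1.001

The effective depreciation rate is n + δ = 0.02 + 0.095 = 0.115.
For Cobb-Douglas, s_gold equals capital's share: s_gold = 0.27.
Setting f'(k) = n+δ gives 0.27·k^(0.27−1) = 0.115, hence k_gold = (0.27/0.115)^(1/0.73) ≈ 3.2193.
y_gold = 3.2193^0.27 ≈ 1.3712; c_gold = (1−0.27)·y_gold ≈ 1.0010.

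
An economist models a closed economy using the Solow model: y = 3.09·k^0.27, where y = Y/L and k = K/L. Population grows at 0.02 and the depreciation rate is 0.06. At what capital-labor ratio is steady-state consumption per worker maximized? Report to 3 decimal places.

k_gold ≈ 24.822

The effective depreciation rate is n + δ = 0.02 + 0.06 = 0.08.
At the golden rule the marginal product of capital equals n+δ: 0.27·3.09·k^(0.27−1) = 0.08. Solving, k_gold = (0.27·3.09/0.08)^(1/0.73) ≈ 24.8221.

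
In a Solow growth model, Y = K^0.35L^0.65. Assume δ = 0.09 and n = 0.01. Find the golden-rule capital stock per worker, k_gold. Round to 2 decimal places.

The effective depreciation rate is n + δ = 0.01 + 0.09 = 0.1.
Setting f'(k) = n+δ gives 0.35·k^(0.35−1) = 0.1, hence k_gold = (0.35/0.1)^(1/0.65) ≈ 6.8711.

k_gold ≈ 6.87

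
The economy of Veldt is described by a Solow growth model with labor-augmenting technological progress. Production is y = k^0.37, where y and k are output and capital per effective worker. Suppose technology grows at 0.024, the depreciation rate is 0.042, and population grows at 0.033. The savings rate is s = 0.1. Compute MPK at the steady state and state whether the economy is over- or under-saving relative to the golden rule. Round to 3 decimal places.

under-saving; MPK ≈ 0.366

Break-even investment rate: n + g + δ = 0.033 + 0.024 + 0.042 = 0.099.
Steady-state k*: s·k^0.37 = 0.099·k gives k* = (0.1/0.099)^(1/0.63) ≈ 1.0161.
MPK = 0.37·1.0161^(-0.63) ≈ 0.3663.
MPK > n+g+δ = 0.099, so the economy is dynamically efficient (under-saving).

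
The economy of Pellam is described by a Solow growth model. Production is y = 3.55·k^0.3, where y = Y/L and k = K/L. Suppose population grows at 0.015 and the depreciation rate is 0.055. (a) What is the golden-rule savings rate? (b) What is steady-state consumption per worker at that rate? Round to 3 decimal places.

Break-even investment rate: n + δ = 0.015 + 0.055 = 0.07.
For Cobb-Douglas, s_gold equals capital's share: s_gold = 0.3.
Setting f'(k) = n+δ gives 0.3·3.55·k^(0.3−1) = 0.07, hence k_gold = (0.3·3.55/0.07)^(1/0.7) ≈ 48.8575.
y_gold = 3.55·48.8575^0.3 ≈ 11.4001; c_gold = (1−0.3)·y_gold ≈ 7.9801.

(a) s_gold = 0.300; (b) c_gold ≈ 7.980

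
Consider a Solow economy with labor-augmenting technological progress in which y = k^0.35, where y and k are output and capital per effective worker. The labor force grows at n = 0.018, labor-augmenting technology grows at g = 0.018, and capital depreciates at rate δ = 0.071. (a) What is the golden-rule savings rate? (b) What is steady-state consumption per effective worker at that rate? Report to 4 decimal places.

(a) s_gold = 0.3500; (b) c_gold ≈ 1.2304

Break-even investment rate: n + g + δ = 0.018 + 0.018 + 0.071 = 0.107.
For Cobb-Douglas, s_gold equals capital's share: s_gold = 0.35.
At the golden rule the marginal product of capital equals n+g+δ: 0.35·k^(0.35−1) = 0.107. Solving, k_gold = (0.35/0.107)^(1/0.65) ≈ 6.1919.
y_gold = 6.1919^0.35 ≈ 1.8929; c_gold = (1−0.35)·y_gold ≈ 1.2304.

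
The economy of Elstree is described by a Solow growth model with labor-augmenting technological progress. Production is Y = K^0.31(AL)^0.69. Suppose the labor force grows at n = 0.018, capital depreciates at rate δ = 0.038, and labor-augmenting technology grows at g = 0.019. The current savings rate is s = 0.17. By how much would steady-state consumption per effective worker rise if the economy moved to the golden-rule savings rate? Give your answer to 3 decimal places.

The effective depreciation rate is n + g + δ = 0.018 + 0.019 + 0.038 = 0.075.
Current steady state (s = 0.17): k* = (0.17/0.075)^(1/0.69) ≈ 3.2738, y* = 3.2738^0.31 ≈ 1.4443, c* = (1−0.17)·1.4443 ≈ 1.1988.
At the golden rule the marginal product of capital equals n+g+δ: 0.31·k^(0.31−1) = 0.075. Solving, k_gold = (0.31/0.075)^(1/0.69) ≈ 7.8197.
y_gold = 7.8197^0.31 ≈ 1.8919, c_gold = y_gold − 0.075·k_gold ≈ 1.3054.
Gain: Δc = 1.3054 − 1.1988 ≈ 0.1066.

Δc ≈ 0.107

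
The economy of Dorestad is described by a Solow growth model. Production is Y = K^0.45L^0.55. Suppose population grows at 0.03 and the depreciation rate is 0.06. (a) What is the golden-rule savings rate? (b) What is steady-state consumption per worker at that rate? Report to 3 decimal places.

Capital per worker breaks even when investment replaces (n + δ)·k; here n + δ = 0.09.
For Cobb-Douglas, s_gold equals capital's share: s_gold = 0.45.
Setting f'(k) = n+δ gives 0.45·k^(0.45−1) = 0.09, hence k_gold = (0.45/0.09)^(1/0.55) ≈ 18.6575.
y_gold = 18.6575^0.45 ≈ 3.7315; c_gold = (1−0.45)·y_gold ≈ 2.0523.

(a) s_gold = 0.450; (b) c_gold ≈ 2.052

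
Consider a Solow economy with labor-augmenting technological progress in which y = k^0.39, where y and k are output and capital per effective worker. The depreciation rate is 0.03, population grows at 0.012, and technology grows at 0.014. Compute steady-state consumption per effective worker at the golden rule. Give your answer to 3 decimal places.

The effective depreciation rate is n + g + δ = 0.012 + 0.014 + 0.03 = 0.056.
At the golden rule the marginal product of capital equals n+g+δ: 0.39·k^(0.39−1) = 0.056. Solving, k_gold = (0.39/0.056)^(1/0.61) ≈ 24.0860.
y_gold = 24.0860^0.39 ≈ 3.4585.
c_gold = y_gold − (n+g+δ)·k_gold = 3.4585 − 0.056·24.0860 ≈ 2.1097.

c_gold ≈ 2.110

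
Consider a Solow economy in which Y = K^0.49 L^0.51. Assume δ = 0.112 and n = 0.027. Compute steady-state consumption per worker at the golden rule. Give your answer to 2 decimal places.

c_gold ≈ 1.71

n + δ = 0.027 + 0.112 = 0.139.
Maximizing c = f(k) − (n+δ)·k gives f'(k) = n+δ, i.e. 0.49·k^(0.49−1) = 0.139, so k_gold = (0.49/0.139)^(1/0.51) ≈ 11.8278.
y_gold = 11.8278^0.49 ≈ 3.3552.
c_gold = y_gold − (n+δ)·k_gold = 3.3552 − 0.139·11.8278 ≈ 1.7112.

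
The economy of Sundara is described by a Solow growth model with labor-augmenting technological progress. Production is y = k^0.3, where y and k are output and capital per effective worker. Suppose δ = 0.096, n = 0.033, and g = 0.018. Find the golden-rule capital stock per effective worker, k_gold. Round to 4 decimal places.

The effective depreciation rate is n + g + δ = 0.033 + 0.018 + 0.096 = 0.147.
Golden rule sets MPK = n+g+δ: 0.3·k^(0.3−1) = 0.147, so k_gold = (0.3/0.147)^(1/0.7) ≈ 2.7706.

k_gold ≈ 2.7706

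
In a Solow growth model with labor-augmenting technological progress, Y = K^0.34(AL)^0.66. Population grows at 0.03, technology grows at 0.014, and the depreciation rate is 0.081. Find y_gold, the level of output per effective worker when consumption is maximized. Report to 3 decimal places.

Capital per effective worker breaks even when investment replaces (n + g + δ)·k; here n + g + δ = 0.125.
Setting f'(k) = n+g+δ gives 0.34·k^(0.34−1) = 0.125, hence k_gold = (0.34/0.125)^(1/0.66) ≈ 4.5545.
Output: y_gold = k_gold^0.34 = 4.5545^0.34 ≈ 1.6744.

y_gold ≈ 1.674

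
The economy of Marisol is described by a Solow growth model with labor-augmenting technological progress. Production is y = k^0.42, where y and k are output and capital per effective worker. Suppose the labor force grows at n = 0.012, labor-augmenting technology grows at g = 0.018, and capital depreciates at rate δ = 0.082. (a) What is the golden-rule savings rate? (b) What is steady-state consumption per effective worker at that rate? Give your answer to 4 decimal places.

(a) s_gold = 0.4200; (b) c_gold ≈ 1.5104

n + g + δ = 0.012 + 0.018 + 0.082 = 0.112.
For Cobb-Douglas, s_gold equals capital's share: s_gold = 0.42.
Maximizing c = f(k) − (n+g+δ)·k gives f'(k) = n+g+δ, i.e. 0.42·k^(0.42−1) = 0.112, so k_gold = (0.42/0.112)^(1/0.58) ≈ 9.7658.
y_gold = 9.7658^0.42 ≈ 2.6042; c_gold = (1−0.42)·y_gold ≈ 1.5104.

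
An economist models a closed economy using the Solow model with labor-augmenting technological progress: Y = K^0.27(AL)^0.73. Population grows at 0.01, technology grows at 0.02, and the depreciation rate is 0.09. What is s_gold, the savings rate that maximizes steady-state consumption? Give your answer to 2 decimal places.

s_gold = 0.27

n + g + δ = 0.01 + 0.02 + 0.09 = 0.12.
At the golden rule MPK = n+g+δ, and in any Cobb-Douglas steady state s = (n+g+δ)·k/y = MPK·k/y = capital's share 0.27.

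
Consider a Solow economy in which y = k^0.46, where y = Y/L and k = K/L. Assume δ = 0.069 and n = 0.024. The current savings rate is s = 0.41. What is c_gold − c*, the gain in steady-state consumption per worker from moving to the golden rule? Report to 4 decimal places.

Δc ≈ 0.0199

Capital per worker breaks even when investment replaces (n + δ)·k; here n + δ = 0.093.
Current steady state (s = 0.41): k* = (0.41/0.093)^(1/0.54) ≈ 15.6009, y* = 15.6009^0.46 ≈ 3.5387, c* = (1−0.41)·3.5387 ≈ 2.0879.
Golden rule sets MPK = n+δ: 0.46·k^(0.46−1) = 0.093, so k_gold = (0.46/0.093)^(1/0.54) ≈ 19.3061.
y_gold = 19.3061^0.46 ≈ 3.9032, c_gold = y_gold − 0.093·k_gold ≈ 2.1077.
Gain: Δc = 2.1077 − 2.0879 ≈ 0.0199.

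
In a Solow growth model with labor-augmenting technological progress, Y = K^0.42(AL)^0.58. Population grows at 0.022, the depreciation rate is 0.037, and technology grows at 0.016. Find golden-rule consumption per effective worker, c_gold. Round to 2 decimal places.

Capital per effective worker breaks even when investment replaces (n + g + δ)·k; here n + g + δ = 0.075.
At the golden rule the marginal product of capital equals n+g+δ: 0.42·k^(0.42−1) = 0.075. Solving, k_gold = (0.42/0.075)^(1/0.58) ≈ 19.4975.
y_gold = 19.4975^0.42 ≈ 3.4817.
c_gold = y_gold − (n+g+δ)·k_gold = 3.4817 − 0.075·19.4975 ≈ 2.0194.

c_gold ≈ 2.02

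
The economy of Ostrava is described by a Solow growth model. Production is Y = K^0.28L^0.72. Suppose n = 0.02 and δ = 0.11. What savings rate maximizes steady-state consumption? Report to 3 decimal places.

The effective depreciation rate is n + δ = 0.02 + 0.11 = 0.13.
At the golden rule MPK = n+δ, and in any Cobb-Douglas steady state s = (n+δ)·k/y = MPK·k/y = capital's share 0.28.

s_gold = 0.280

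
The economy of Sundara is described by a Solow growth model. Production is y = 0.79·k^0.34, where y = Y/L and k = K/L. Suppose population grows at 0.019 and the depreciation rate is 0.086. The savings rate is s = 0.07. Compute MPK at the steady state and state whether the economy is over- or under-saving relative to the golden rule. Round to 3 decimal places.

under-saving; MPK ≈ 0.510

Break-even investment rate: n + δ = 0.019 + 0.086 = 0.105.
Steady-state k*: s·A·k^0.34 = 0.105·k gives k* = (0.07·0.79/0.105)^(1/0.66) ≈ 0.3785.
MPK = 0.34·0.79·0.3785^(-0.66) ≈ 0.5100.
MPK > n+δ = 0.105, so the economy is dynamically efficient (under-saving).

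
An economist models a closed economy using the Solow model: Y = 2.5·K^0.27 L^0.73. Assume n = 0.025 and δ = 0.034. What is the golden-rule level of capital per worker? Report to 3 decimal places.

k_gold ≈ 28.180

Break-even investment rate: n + δ = 0.025 + 0.034 = 0.059.
At the golden rule the marginal product of capital equals n+δ: 0.27·2.5·k^(0.27−1) = 0.059. Solving, k_gold = (0.27·2.5/0.059)^(1/0.73) ≈ 28.1795.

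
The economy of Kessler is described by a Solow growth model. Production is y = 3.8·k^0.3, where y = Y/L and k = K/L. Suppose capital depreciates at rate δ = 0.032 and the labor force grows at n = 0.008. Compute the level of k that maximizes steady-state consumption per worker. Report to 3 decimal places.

k_gold ≈ 119.770

n + δ = 0.008 + 0.032 = 0.04.
Setting f'(k) = n+δ gives 0.3·3.8·k^(0.3−1) = 0.04, hence k_gold = (0.3·3.8/0.04)^(1/0.7) ≈ 119.7705.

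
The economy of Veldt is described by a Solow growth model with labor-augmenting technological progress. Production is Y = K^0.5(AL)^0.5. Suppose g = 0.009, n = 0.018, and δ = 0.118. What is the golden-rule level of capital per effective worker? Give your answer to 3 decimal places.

Break-even investment rate: n + g + δ = 0.018 + 0.009 + 0.118 = 0.145.
Golden rule sets MPK = n+g+δ: 0.5·k^(0.5−1) = 0.145, so k_gold = (0.5/0.145)^(1/0.5) ≈ 11.8906.

k_gold ≈ 11.891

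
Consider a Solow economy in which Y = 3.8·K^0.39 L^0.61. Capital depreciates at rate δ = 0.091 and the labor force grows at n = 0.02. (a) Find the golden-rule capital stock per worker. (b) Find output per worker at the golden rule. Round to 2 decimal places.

The effective depreciation rate is n + δ = 0.02 + 0.091 = 0.111.
Setting f'(k) = n+δ gives 0.39·3.8·k^(0.39−1) = 0.111, hence k_gold = (0.39·3.8/0.111)^(1/0.61) ≈ 70.0041.
y_gold = 3.8·70.0041^0.39 ≈ 19.9242.

(a) k_gold ≈ 70.00; (b) y_gold ≈ 19.92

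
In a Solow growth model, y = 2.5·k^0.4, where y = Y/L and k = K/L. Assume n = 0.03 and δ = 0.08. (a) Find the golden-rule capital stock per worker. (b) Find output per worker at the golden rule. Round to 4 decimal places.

Break-even investment rate: n + δ = 0.03 + 0.08 = 0.11.
Maximizing c = f(k) − (n+δ)·k gives f'(k) = n+δ, i.e. 0.4·2.5·k^(0.4−1) = 0.11, so k_gold = (0.4·2.5/0.11)^(1/0.6) ≈ 39.5985.
y_gold = 2.5·39.5985^0.4 ≈ 10.8896.

(a) k_gold ≈ 39.5985; (b) y_gold ≈ 10.8896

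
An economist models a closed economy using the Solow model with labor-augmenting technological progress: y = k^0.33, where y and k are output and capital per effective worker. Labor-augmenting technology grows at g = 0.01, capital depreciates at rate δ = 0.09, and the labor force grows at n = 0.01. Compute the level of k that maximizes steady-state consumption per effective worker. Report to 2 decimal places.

The effective depreciation rate is n + g + δ = 0.01 + 0.01 + 0.09 = 0.11.
Setting f'(k) = n+g+δ gives 0.33·k^(0.33−1) = 0.11, hence k_gold = (0.33/0.11)^(1/0.67) ≈ 5.1537.

k_gold ≈ 5.15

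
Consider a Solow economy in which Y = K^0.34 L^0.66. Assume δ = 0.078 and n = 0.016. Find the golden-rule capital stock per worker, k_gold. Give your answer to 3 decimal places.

Break-even investment rate: n + δ = 0.016 + 0.078 = 0.094.
Maximizing c = f(k) − (n+δ)·k gives f'(k) = n+δ, i.e. 0.34·k^(0.34−1) = 0.094, so k_gold = (0.34/0.094)^(1/0.66) ≈ 7.0143.

k_gold ≈ 7.014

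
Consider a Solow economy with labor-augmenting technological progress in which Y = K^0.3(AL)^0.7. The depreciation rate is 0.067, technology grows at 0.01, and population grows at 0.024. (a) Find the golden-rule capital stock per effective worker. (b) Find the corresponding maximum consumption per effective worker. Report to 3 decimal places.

(a) k_gold ≈ 4.736; (b) c_gold ≈ 1.116

Break-even investment rate: n + g + δ = 0.024 + 0.01 + 0.067 = 0.101.
Maximizing c = f(k) − (n+g+δ)·k gives f'(k) = n+g+δ, i.e. 0.3·k^(0.3−1) = 0.101, so k_gold = (0.3/0.101)^(1/0.7) ≈ 4.7362.
y_gold = 4.7362^0.3 ≈ 1.5945; c_gold = y_gold − 0.101·k_gold ≈ 1.1162.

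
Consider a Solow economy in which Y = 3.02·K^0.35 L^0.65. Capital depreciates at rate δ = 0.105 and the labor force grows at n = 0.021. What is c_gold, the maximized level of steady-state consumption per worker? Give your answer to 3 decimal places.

Break-even investment rate: n + δ = 0.021 + 0.105 = 0.126.
Maximizing c = f(k) − (n+δ)·k gives f'(k) = n+δ, i.e. 0.35·3.02·k^(0.35−1) = 0.126, so k_gold = (0.35·3.02/0.126)^(1/0.65) ≈ 26.3684.
y_gold = 3.02·26.3684^0.35 ≈ 9.4926.
c_gold = y_gold − (n+δ)·k_gold = 9.4926 − 0.126·26.3684 ≈ 6.1702.

c_gold ≈ 6.170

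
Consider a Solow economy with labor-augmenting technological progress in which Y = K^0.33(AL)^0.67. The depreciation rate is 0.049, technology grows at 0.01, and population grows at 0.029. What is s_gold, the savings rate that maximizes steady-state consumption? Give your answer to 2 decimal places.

Break-even investment rate: n + g + δ = 0.029 + 0.01 + 0.049 = 0.088.
At the golden rule MPK = n+g+δ, and in any Cobb-Douglas steady state s = (n+g+δ)·k/y = MPK·k/y = capital's share 0.33.

s_gold = 0.33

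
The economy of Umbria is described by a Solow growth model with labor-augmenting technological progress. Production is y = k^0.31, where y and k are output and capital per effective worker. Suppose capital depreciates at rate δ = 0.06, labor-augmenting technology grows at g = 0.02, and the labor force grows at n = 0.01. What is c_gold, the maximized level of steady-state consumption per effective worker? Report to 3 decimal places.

c_gold ≈ 1.203

n + g + δ = 0.01 + 0.02 + 0.06 = 0.09.
Setting f'(k) = n+g+δ gives 0.31·k^(0.31−1) = 0.09, hence k_gold = (0.31/0.09)^(1/0.69) ≈ 6.0039.
y_gold = 6.0039^0.31 ≈ 1.7431.
c_gold = y_gold − (n+g+δ)·k_gold = 1.7431 − 0.09·6.0039 ≈ 1.2027.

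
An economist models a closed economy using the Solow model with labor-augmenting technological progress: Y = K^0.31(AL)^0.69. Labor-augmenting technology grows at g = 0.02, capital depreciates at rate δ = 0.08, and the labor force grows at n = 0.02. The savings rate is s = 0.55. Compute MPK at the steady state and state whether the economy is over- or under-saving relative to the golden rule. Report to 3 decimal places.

over-saving; MPK ≈ 0.068

Capital per effective worker breaks even when investment replaces (n + g + δ)·k; here n + g + δ = 0.12.
Steady-state k*: s·k^0.31 = 0.12·k gives k* = (0.55/0.12)^(1/0.69) ≈ 9.0831.
MPK = 0.31·9.0831^(-0.69) ≈ 0.0676.
MPK < n+g+δ = 0.12, so the economy is dynamically inefficient (over-saving).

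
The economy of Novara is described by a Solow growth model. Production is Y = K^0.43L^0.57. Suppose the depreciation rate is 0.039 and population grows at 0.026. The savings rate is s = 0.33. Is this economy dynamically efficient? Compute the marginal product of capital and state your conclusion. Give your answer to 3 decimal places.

dynamically efficient; MPK ≈ 0.085

Break-even investment rate: n + δ = 0.026 + 0.039 = 0.065.
Steady-state k*: s·k^0.43 = 0.065·k gives k* = (0.33/0.065)^(1/0.57) ≈ 17.2940.
MPK = 0.43·17.2940^(-0.57) ≈ 0.0847.
MPK > n+δ = 0.065, so the economy is dynamically efficient (under-saving).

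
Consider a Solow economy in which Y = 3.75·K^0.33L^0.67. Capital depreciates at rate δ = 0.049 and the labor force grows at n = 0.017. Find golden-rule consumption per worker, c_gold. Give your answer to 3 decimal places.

c_gold ≈ 10.644

Capital per worker breaks even when investment replaces (n + δ)·k; here n + δ = 0.066.
Setting f'(k) = n+δ gives 0.33·3.75·k^(0.33−1) = 0.066, hence k_gold = (0.33·3.75/0.066)^(1/0.67) ≈ 79.4332.
y_gold = 3.75·79.4332^0.33 ≈ 15.8866.
c_gold = y_gold − (n+δ)·k_gold = 15.8866 − 0.066·79.4332 ≈ 10.6440.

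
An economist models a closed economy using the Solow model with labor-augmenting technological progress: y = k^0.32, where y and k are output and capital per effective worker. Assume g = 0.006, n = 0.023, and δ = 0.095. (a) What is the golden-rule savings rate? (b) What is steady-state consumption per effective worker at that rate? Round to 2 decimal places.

(a) s_gold = 0.32; (b) c_gold ≈ 1.06

Break-even investment rate: n + g + δ = 0.023 + 0.006 + 0.095 = 0.124.
For Cobb-Douglas, s_gold equals capital's share: s_gold = 0.32.
Golden rule sets MPK = n+g+δ: 0.32·k^(0.32−1) = 0.124, so k_gold = (0.32/0.124)^(1/0.68) ≈ 4.0316.
y_gold = 4.0316^0.32 ≈ 1.5623; c_gold = (1−0.32)·y_gold ≈ 1.0623.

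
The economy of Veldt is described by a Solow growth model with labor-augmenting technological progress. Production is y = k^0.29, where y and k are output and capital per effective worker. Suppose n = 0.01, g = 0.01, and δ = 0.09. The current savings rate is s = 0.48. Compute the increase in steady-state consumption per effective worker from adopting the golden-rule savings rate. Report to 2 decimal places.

The effective depreciation rate is n + g + δ = 0.01 + 0.01 + 0.09 = 0.11.
Current steady state (s = 0.48): k* = (0.48/0.11)^(1/0.71) ≈ 7.9652, y* = 7.9652^0.29 ≈ 1.8254, c* = (1−0.48)·1.8254 ≈ 0.9492.
Golden rule sets MPK = n+g+δ: 0.29·k^(0.29−1) = 0.11, so k_gold = (0.29/0.11)^(1/0.71) ≈ 3.9171.
y_gold = 3.9171^0.29 ≈ 1.4858, c_gold = y_gold − 0.11·k_gold ≈ 1.0549.
Gain: Δc = 1.0549 − 0.9492 ≈ 0.1057.

Δc ≈ 0.11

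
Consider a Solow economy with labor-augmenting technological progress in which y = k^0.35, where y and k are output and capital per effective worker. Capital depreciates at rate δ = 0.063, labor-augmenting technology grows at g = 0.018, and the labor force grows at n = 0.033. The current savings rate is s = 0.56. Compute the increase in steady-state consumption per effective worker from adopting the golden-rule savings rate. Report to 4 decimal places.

The effective depreciation rate is n + g + δ = 0.033 + 0.018 + 0.063 = 0.114.
Current steady state (s = 0.56): k* = (0.56/0.114)^(1/0.65) ≈ 11.5748, y* = 11.5748^0.35 ≈ 2.3563, c* = (1−0.56)·2.3563 ≈ 1.0368.
At the golden rule the marginal product of capital equals n+g+δ: 0.35·k^(0.35−1) = 0.114. Solving, k_gold = (0.35/0.114)^(1/0.65) ≈ 5.6167.
y_gold = 5.6167^0.35 ≈ 1.8294, c_gold = y_gold − 0.114·k_gold ≈ 1.1891.
Gain: Δc = 1.1891 − 1.0368 ≈ 0.1524.

Δc ≈ 0.1524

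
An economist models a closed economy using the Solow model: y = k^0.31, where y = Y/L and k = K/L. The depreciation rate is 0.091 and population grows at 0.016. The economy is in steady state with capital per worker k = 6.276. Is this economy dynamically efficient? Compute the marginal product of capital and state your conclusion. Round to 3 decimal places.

dynamically inefficient; MPK ≈ 0.087

The effective depreciation rate is n + δ = 0.016 + 0.091 = 0.107.
MPK = 0.31·k^(0.31−1) = 0.31·6.276^(-0.69) ≈ 0.0873.
MPK < 0.107, so the economy is dynamically inefficient (over-saving).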